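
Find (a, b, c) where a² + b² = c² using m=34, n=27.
(427, 1836, 1885)

Euclid's formula: a = m² - n², b = 2mn, c = m² + n²
m = 34, n = 27
a = 34² - 27² = 1156 - 729 = 427
b = 2 × 34 × 27 = 1836
c = 34² + 27² = 1156 + 729 = 1885
Verification: 427² + 1836² = 182329 + 3370896 = 3553225 = 1885² ✓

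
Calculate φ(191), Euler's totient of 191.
190

191 = 191
φ(n) = n × ∏(1 - 1/p) for each prime p dividing n
φ(191) = 191 × (1 - 1/191) = 190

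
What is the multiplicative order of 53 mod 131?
5

131 is prime, so ord(53) divides φ(131) = 130.
Divisors of 130: 1, 2, 5, 10, 13, 26, 65, 130.
Repeated squaring: 53^1 ≡ 53, 53^2 ≡ 58, 53^4 ≡ 89, 53^8 ≡ 61, 53^16 ≡ 53, 53^32 ≡ 58, 53^64 ≡ 89, 53^128 ≡ 61 (mod 131).
Test 53^d mod 131 for each divisor d in increasing order:
53^1 ≡ 53
53^2 ≡ 58
53^5 = 53^4·53^1 ≡ 1  ← first divisor giving 1
The order is 5.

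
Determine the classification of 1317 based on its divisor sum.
deficient

Proper divisors of 1317: sum = 1 + 3 + 439 = 443
Since 443 < 1317, 1317 is deficient.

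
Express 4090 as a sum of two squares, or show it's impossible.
11² + 63² (a=11, b=63)

Factorization: 4090 = 2 × 5 × 409
By Fermat: n is sum of two squares iff every prime p ≡ 3 (mod 4) appears to even power.
All primes ≡ 3 (mod 4) appear to even power.
Search a = 0, 1, 2, … for 4090 - a² a perfect square: first hit at a = 11: 4090 - 121 = 3969 = 63².
4090 = 11² + 63² = 121 + 3969 ✓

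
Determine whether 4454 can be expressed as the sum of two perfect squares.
Not possible

Factorization: 4454 = 2 × 17 × 131
By Fermat: n is sum of two squares iff every prime p ≡ 3 (mod 4) appears to even power.
Prime(s) ≡ 3 (mod 4) with odd exponent: [(131, 1)]
Therefore 4454 cannot be expressed as a² + b².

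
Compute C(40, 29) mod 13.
0

Using Lucas' theorem:
Write n=40 and k=29 in base 13:
n in base 13: [3, 1]
k in base 13: [2, 3]
C(40,29) mod 13 = ∏ C(n_i, k_i) mod 13
Digit binomials (mod 13): C(3,2) = 3; C(1,3) = 0 (k_i > n_i)
Product: 3 × 0 = 0 ≡ 0 (mod 13)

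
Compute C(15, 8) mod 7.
2

Using Lucas' theorem:
Write n=15 and k=8 in base 7:
n in base 7: [2, 1]
k in base 7: [1, 1]
C(15,8) mod 7 = ∏ C(n_i, k_i) mod 7
Digit binomials (mod 7): C(2,1) = 2; C(1,1) = 1
Product: 2 × 1 = 2 ≡ 2 (mod 7)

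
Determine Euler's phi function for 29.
28

29 = 29
φ(n) = n × ∏(1 - 1/p) for each prime p dividing n
φ(29) = 29 × (1 - 1/29) = 28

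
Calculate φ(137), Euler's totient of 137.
136

137 = 137
φ(n) = n × ∏(1 - 1/p) for each prime p dividing n
φ(137) = 137 × (1 - 1/137) = 136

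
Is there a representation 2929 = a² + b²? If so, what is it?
15² + 52² (a=15, b=52)

Factorization: 2929 = 29 × 101
By Fermat: n is sum of two squares iff every prime p ≡ 3 (mod 4) appears to even power.
All primes ≡ 3 (mod 4) appear to even power.
Search a = 0, 1, 2, … for 2929 - a² a perfect square: first hit at a = 15: 2929 - 225 = 2704 = 52².
2929 = 15² + 52² = 225 + 2704 ✓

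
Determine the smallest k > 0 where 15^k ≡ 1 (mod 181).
45

181 is prime, so ord(15) divides φ(181) = 180.
Divisors of 180: 1, 2, 3, 4, 5, 6, 9, 10, 12, 15, 18, 20, 30, 36, 45, 60, 90, 180.
Repeated squaring: 15^1 ≡ 15, 15^2 ≡ 44, 15^4 ≡ 126, 15^8 ≡ 129, 15^16 ≡ 170, 15^32 ≡ 121, 15^64 ≡ 161, 15^128 ≡ 38 (mod 181).
Test 15^d mod 181 for each divisor d in increasing order:
15^1 ≡ 15
15^2 ≡ 44
15^3 = 15^2·15^1 ≡ 117
15^4 ≡ 126
15^5 = 15^4·15^1 ≡ 80
15^6 = 15^4·15^2 ≡ 114
15^9 = 15^8·15^1 ≡ 125
15^10 = 15^8·15^2 ≡ 65
15^12 = 15^8·15^4 ≡ 145
15^15 = 15^8·15^4·15^2·15^1 ≡ 132
15^18 = 15^16·15^2 ≡ 59
15^20 = 15^16·15^4 ≡ 62
15^30 = 15^16·15^8·15^4·15^2 ≡ 48
15^36 = 15^32·15^4 ≡ 42
15^45 = 15^32·15^8·15^4·15^1 ≡ 1  ← first divisor giving 1
The order is 45.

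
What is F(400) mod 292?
87

Matrix identity: Q^n = [[F_(n+1), F_n], [F_n, F_(n-1)]] with Q = [[1,1],[1,0]].
n = 400 = 110010000₂. Square-and-multiply, entries mod 292:
Q^1 = [[1,1],[1,0]]
Q^3 = (Q^1)²·Q = [[3,2],[2,1]]
Q^6 = (Q^3)² = [[13,8],[8,5]]
Q^12 = (Q^6)² = [[233,144],[144,89]]
Q^25 = (Q^12)²·Q = [[213,273],[273,232]]
Q^50 = (Q^25)² = [[178,13],[13,165]]
Q^100 = (Q^50)² = [[25,79],[79,238]]
Q^200 = (Q^100)² = [[150,45],[45,105]]
Q^400 = (Q^200)² = [[289,87],[87,202]]
F_400 mod 292 = Q^400[0][1] = 87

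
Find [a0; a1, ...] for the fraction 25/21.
[1; 5, 4]

Euclidean algorithm steps:
25 = 1 × 21 + 4
21 = 5 × 4 + 1
4 = 4 × 1 + 0
Continued fraction: [1; 5, 4]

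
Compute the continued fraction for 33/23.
[1; 2, 3, 3]

Euclidean algorithm steps:
33 = 1 × 23 + 10
23 = 2 × 10 + 3
10 = 3 × 3 + 1
3 = 3 × 1 + 0
Continued fraction: [1; 2, 3, 3]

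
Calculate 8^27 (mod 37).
31

Repeated squaring. Binary of 27 = 11011.
8^1 ≡ 8 (mod 37); 8^2 ≡ 27 (mod 37); 8^4 ≡ 26 (mod 37); 8^8 ≡ 10 (mod 37); 8^16 ≡ 26 (mod 37)
8^27 = 8^1 × 8^2 × 8^8 × 8^16 ≡ 31 (mod 37)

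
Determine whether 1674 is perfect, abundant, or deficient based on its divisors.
abundant

Proper divisors of 1674: sum = 1 + 2 + 3 + 6 + 9 + 18 + 27 + 31 + 54 + 62 + 93 + 186 + 279 + 558 + 837 = 2166
Since 2166 > 1674, 1674 is abundant.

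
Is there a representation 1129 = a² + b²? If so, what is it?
20² + 27² (a=20, b=27)

Factorization: 1129 = 1129
By Fermat: n is sum of two squares iff every prime p ≡ 3 (mod 4) appears to even power.
All primes ≡ 3 (mod 4) appear to even power.
Search a = 0, 1, 2, … for 1129 - a² a perfect square: first hit at a = 20: 1129 - 400 = 729 = 27².
1129 = 20² + 27² = 400 + 729 ✓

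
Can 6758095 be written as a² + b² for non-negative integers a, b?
Not possible

Factorization: 6758095 = 5 × 17 × 43^3
By Fermat: n is sum of two squares iff every prime p ≡ 3 (mod 4) appears to even power.
Prime(s) ≡ 3 (mod 4) with odd exponent: [(43, 3)]
Therefore 6758095 cannot be expressed as a² + b².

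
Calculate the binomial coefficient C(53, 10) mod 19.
1

Using Lucas' theorem:
Write n=53 and k=10 in base 19:
n in base 19: [2, 15]
k in base 19: [0, 10]
C(53,10) mod 19 = ∏ C(n_i, k_i) mod 19
Digit binomials (mod 19): C(2,0) = 1; C(15,10) = 3003 ≡ 1
Product: 1 × 1 = 1 ≡ 1 (mod 19)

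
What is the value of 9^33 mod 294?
267

Repeated squaring. Binary of 33 = 100001.
9^1 ≡ 9 (mod 294); 9^2 ≡ 81 (mod 294); 9^4 ≡ 93 (mod 294); 9^8 ≡ 123 (mod 294); 9^16 ≡ 135 (mod 294); 9^32 ≡ 291 (mod 294)
9^33 = 9^1 × 9^32 ≡ 267 (mod 294)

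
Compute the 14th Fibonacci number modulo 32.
25

Matrix identity: Q^n = [[F_(n+1), F_n], [F_n, F_(n-1)]] with Q = [[1,1],[1,0]].
n = 14 = 1110₂. Square-and-multiply, entries mod 32:
Q^1 = [[1,1],[1,0]]
Q^3 = (Q^1)²·Q = [[3,2],[2,1]]
Q^7 = (Q^3)²·Q = [[21,13],[13,8]]
Q^14 = (Q^7)² = [[2,25],[25,9]]
F_14 mod 32 = Q^14[0][1] = 25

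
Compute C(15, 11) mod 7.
0

Using Lucas' theorem:
Write n=15 and k=11 in base 7:
n in base 7: [2, 1]
k in base 7: [1, 4]
C(15,11) mod 7 = ∏ C(n_i, k_i) mod 7
Digit binomials (mod 7): C(2,1) = 2; C(1,4) = 0 (k_i > n_i)
Product: 2 × 0 = 0 ≡ 0 (mod 7)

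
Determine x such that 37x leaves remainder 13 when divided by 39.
x ≡ 13 (mod 39)

gcd(37, 39) = 1, which divides 13, so solutions exist.
Find 37^(-1) mod 39 by the extended Euclidean algorithm:
39 = 1 × 37 + 2  ⟹  2 = (1)·39 + (-1)·37
37 = 18 × 2 + 1  ⟹  1 = (-18)·39 + (19)·37
So (19)·37 ≡ 1 (mod 39), i.e. 37^(-1) ≡ 19 (mod 39).
x ≡ 19 × 13 = 247 ≡ 13 (mod 39).
Check: 37 × 13 = 481 ≡ 13 (mod 39).
Unique solution: x ≡ 13 (mod 39)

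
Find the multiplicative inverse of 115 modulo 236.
39

gcd(115, 236) = 1, so the inverse exists.
Extended Euclidean algorithm on (236, 115):
236 = 2 × 115 + 6  ⟹  6 = (1)·236 + (-2)·115
115 = 19 × 6 + 1  ⟹  1 = (-19)·236 + (39)·115
So (39)·115 ≡ 1 (mod 236), i.e. 115^(-1) ≡ 39 (mod 236).
Check: 115 × 39 = 4485 ≡ 1 (mod 236)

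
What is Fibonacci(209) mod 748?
353

Matrix identity: Q^n = [[F_(n+1), F_n], [F_n, F_(n-1)]] with Q = [[1,1],[1,0]].
n = 209 = 11010001₂. Square-and-multiply, entries mod 748:
Q^1 = [[1,1],[1,0]]
Q^3 = (Q^1)²·Q = [[3,2],[2,1]]
Q^6 = (Q^3)² = [[13,8],[8,5]]
Q^13 = (Q^6)²·Q = [[377,233],[233,144]]
Q^26 = (Q^13)² = [[442,217],[217,225]]
Q^52 = (Q^26)² = [[101,375],[375,474]]
Q^104 = (Q^52)² = [[478,201],[201,277]]
Q^209 = (Q^104)²·Q = [[264,353],[353,659]]
F_209 mod 748 = Q^209[0][1] = 353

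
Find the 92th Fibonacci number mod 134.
63

Matrix identity: Q^n = [[F_(n+1), F_n], [F_n, F_(n-1)]] with Q = [[1,1],[1,0]].
n = 92 = 1011100₂. Square-and-multiply, entries mod 134:
Q^1 = [[1,1],[1,0]]
Q^2 = (Q^1)² = [[2,1],[1,1]]
Q^5 = (Q^2)²·Q = [[8,5],[5,3]]
Q^11 = (Q^5)²·Q = [[10,89],[89,55]]
Q^23 = (Q^11)²·Q = [[4,115],[115,23]]
Q^46 = (Q^23)² = [[109,23],[23,86]]
Q^92 = (Q^46)² = [[82,63],[63,19]]
F_92 mod 134 = Q^92[0][1] = 63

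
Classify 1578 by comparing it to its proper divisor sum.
abundant

Proper divisors of 1578: sum = 1 + 2 + 3 + 6 + 263 + 526 + 789 = 1590
Since 1590 > 1578, 1578 is abundant.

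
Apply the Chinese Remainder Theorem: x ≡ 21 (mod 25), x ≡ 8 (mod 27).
521

Using Chinese Remainder Theorem:
M = 25 × 27 = 675
M1 = 27, M2 = 25
y1 = 27^(-1) mod 25 = 13
y2 = 25^(-1) mod 27 = 13
x = (21×27×13 + 8×25×13) mod 675 = 521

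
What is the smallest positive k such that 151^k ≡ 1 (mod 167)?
166

167 is prime, so ord(151) divides φ(167) = 166.
Divisors of 166: 1, 2, 83, 166.
Repeated squaring: 151^1 ≡ 151, 151^2 ≡ 89, 151^4 ≡ 72, 151^8 ≡ 7, 151^16 ≡ 49, 151^32 ≡ 63, 151^64 ≡ 128, 151^128 ≡ 18 (mod 167).
Test 151^d mod 167 for each divisor d in increasing order:
151^1 ≡ 151
151^2 ≡ 89
151^83 = 151^64·151^16·151^2·151^1 ≡ 166
151^166 = 151^128·151^32·151^4·151^2 ≡ 1  ← first divisor giving 1
The order is 166.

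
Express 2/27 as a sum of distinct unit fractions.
1/14 + 1/378

Greedy algorithm:
2/27: ceiling(27/2) = 14, use 1/14
1/378: ceiling(378/1) = 378, use 1/378
Result: 2/27 = 1/14 + 1/378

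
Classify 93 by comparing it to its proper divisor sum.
deficient

Proper divisors of 93: sum = 1 + 3 + 31 = 35
Since 35 < 93, 93 is deficient.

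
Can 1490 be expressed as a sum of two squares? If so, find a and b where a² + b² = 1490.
11² + 37² (a=11, b=37)

Factorization: 1490 = 2 × 5 × 149
By Fermat: n is sum of two squares iff every prime p ≡ 3 (mod 4) appears to even power.
All primes ≡ 3 (mod 4) appear to even power.
Search a = 0, 1, 2, … for 1490 - a² a perfect square: first hit at a = 11: 1490 - 121 = 1369 = 37².
1490 = 11² + 37² = 121 + 1369 ✓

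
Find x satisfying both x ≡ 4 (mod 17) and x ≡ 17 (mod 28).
157

Using Chinese Remainder Theorem:
M = 17 × 28 = 476
M1 = 28, M2 = 17
y1 = 28^(-1) mod 17 = 14
y2 = 17^(-1) mod 28 = 5
x = (4×28×14 + 17×17×5) mod 476 = 157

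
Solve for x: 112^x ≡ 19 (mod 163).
151

Baby-step giant-step with step n = ⌈√163⌉ = 13.
Baby steps 112^j mod 163 (j:value) for j=0..12: 0:1, 1:112, 2:156, 3:31, 4:49, 5:109, 6:146, 7:52, 8:119, 9:125, 10:145, 11:103, 12:126.
Giant-step multiplier: 112^(-13) ≡ 112^(162-13) = 112^149 ≡ 137 (mod 163).
Giant steps γ_i = 19·137^i mod 163: γ_0=19, γ_1=158, γ_2=130, γ_3=43, γ_4=23, γ_5=54, γ_6=63, γ_7=155, γ_8=45, γ_9=134, γ_10=102, γ_11=119 (in table at j=8).
x = i·n + j = 11·13 + 8 = 151.
Check: 112^151 ≡ 19 (mod 163).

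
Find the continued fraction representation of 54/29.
[1; 1, 6, 4]

Euclidean algorithm steps:
54 = 1 × 29 + 25
29 = 1 × 25 + 4
25 = 6 × 4 + 1
4 = 4 × 1 + 0
Continued fraction: [1; 1, 6, 4]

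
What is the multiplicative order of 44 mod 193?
192

193 is prime, so ord(44) divides φ(193) = 192.
Divisors of 192: 1, 2, 3, 4, 6, 8, 12, 16, 24, 32, 48, 64, 96, 192.
Repeated squaring: 44^1 ≡ 44, 44^2 ≡ 6, 44^4 ≡ 36, 44^8 ≡ 138, 44^16 ≡ 130, 44^32 ≡ 109, 44^64 ≡ 108, 44^128 ≡ 84 (mod 193).
Test 44^d mod 193 for each divisor d in increasing order:
44^1 ≡ 44
44^2 ≡ 6
44^3 = 44^2·44^1 ≡ 71
44^4 ≡ 36
44^6 = 44^4·44^2 ≡ 23
44^8 ≡ 138
44^12 = 44^8·44^4 ≡ 143
44^16 ≡ 130
44^24 = 44^16·44^8 ≡ 184
44^32 ≡ 109
44^48 = 44^32·44^16 ≡ 81
44^64 ≡ 108
44^96 = 44^64·44^32 ≡ 192
44^192 = 44^128·44^64 ≡ 1  ← first divisor giving 1
The order is 192.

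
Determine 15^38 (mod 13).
4

Repeated squaring. Binary of 38 = 100110.
15^1 ≡ 2 (mod 13); 15^2 ≡ 4 (mod 13); 15^4 ≡ 3 (mod 13); 15^8 ≡ 9 (mod 13); 15^16 ≡ 3 (mod 13); 15^32 ≡ 9 (mod 13)
15^38 = 15^2 × 15^4 × 15^32 ≡ 4 (mod 13)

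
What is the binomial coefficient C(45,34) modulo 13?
0

Using Lucas' theorem:
Write n=45 and k=34 in base 13:
n in base 13: [3, 6]
k in base 13: [2, 8]
C(45,34) mod 13 = ∏ C(n_i, k_i) mod 13
Digit binomials (mod 13): C(3,2) = 3; C(6,8) = 0 (k_i > n_i)
Product: 3 × 0 = 0 ≡ 0 (mod 13)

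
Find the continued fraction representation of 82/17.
[4; 1, 4, 1, 2]

Euclidean algorithm steps:
82 = 4 × 17 + 14
17 = 1 × 14 + 3
14 = 4 × 3 + 2
3 = 1 × 2 + 1
2 = 2 × 1 + 0
Continued fraction: [4; 1, 4, 1, 2]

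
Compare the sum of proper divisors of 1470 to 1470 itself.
abundant

Proper divisors of 1470: sum = 1 + 2 + 3 + 5 + 6 + 7 + 10 + 14 + ... + 245 + 294 + 490 + 735 (23 divisors) = 2634
Since 2634 > 1470, 1470 is abundant.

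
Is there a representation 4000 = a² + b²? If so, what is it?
20² + 60² (a=20, b=60)

Factorization: 4000 = 2^5 × 5^3
By Fermat: n is sum of two squares iff every prime p ≡ 3 (mod 4) appears to even power.
All primes ≡ 3 (mod 4) appear to even power.
Search a = 0, 1, 2, … for 4000 - a² a perfect square: first hit at a = 20: 4000 - 400 = 3600 = 60².
4000 = 20² + 60² = 400 + 3600 ✓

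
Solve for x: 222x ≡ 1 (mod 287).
234

gcd(222, 287) = 1, so the inverse exists.
Extended Euclidean algorithm on (287, 222):
287 = 1 × 222 + 65  ⟹  65 = (1)·287 + (-1)·222
222 = 3 × 65 + 27  ⟹  27 = (-3)·287 + (4)·222
65 = 2 × 27 + 11  ⟹  11 = (7)·287 + (-9)·222
27 = 2 × 11 + 5  ⟹  5 = (-17)·287 + (22)·222
11 = 2 × 5 + 1  ⟹  1 = (41)·287 + (-53)·222
So (-53)·222 ≡ 1 (mod 287), i.e. 222^(-1) ≡ -53 ≡ 234 (mod 287).
Check: 222 × 234 = 51948 ≡ 1 (mod 287)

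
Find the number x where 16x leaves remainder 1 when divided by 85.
16

gcd(16, 85) = 1, so the inverse exists.
Extended Euclidean algorithm on (85, 16):
85 = 5 × 16 + 5  ⟹  5 = (1)·85 + (-5)·16
16 = 3 × 5 + 1  ⟹  1 = (-3)·85 + (16)·16
So (16)·16 ≡ 1 (mod 85), i.e. 16^(-1) ≡ 16 (mod 85).
Check: 16 × 16 = 256 ≡ 1 (mod 85)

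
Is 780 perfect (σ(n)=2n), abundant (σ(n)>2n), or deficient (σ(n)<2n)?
abundant

Proper divisors of 780: sum = 1 + 2 + 3 + 4 + 5 + 6 + 10 + 12 + ... + 156 + 195 + 260 + 390 (23 divisors) = 1572
Since 1572 > 780, 780 is abundant.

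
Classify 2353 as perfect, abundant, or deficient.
deficient

Proper divisors of 2353: sum = 1 + 13 + 181 = 195
Since 195 < 2353, 2353 is deficient.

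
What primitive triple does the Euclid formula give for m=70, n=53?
(2091, 7420, 7709)

Euclid's formula: a = m² - n², b = 2mn, c = m² + n²
m = 70, n = 53
a = 70² - 53² = 4900 - 2809 = 2091
b = 2 × 70 × 53 = 7420
c = 70² + 53² = 4900 + 2809 = 7709
Verification: 2091² + 7420² = 4372281 + 55056400 = 59428681 = 7709² ✓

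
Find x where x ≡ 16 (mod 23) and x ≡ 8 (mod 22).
338

Using Chinese Remainder Theorem:
M = 23 × 22 = 506
M1 = 22, M2 = 23
y1 = 22^(-1) mod 23 = 22
y2 = 23^(-1) mod 22 = 1
x = (16×22×22 + 8×23×1) mod 506 = 338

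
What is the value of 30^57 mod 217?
92

Repeated squaring. Binary of 57 = 111001.
30^1 ≡ 30 (mod 217); 30^2 ≡ 32 (mod 217); 30^4 ≡ 156 (mod 217); 30^8 ≡ 32 (mod 217); 30^16 ≡ 156 (mod 217); 30^32 ≡ 32 (mod 217)
30^57 = 30^1 × 30^8 × 30^16 × 30^32 ≡ 92 (mod 217)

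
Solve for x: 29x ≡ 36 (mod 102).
x ≡ 54 (mod 102)

gcd(29, 102) = 1, which divides 36, so solutions exist.
Find 29^(-1) mod 102 by the extended Euclidean algorithm:
102 = 3 × 29 + 15  ⟹  15 = (1)·102 + (-3)·29
29 = 1 × 15 + 14  ⟹  14 = (-1)·102 + (4)·29
15 = 1 × 14 + 1  ⟹  1 = (2)·102 + (-7)·29
So (-7)·29 ≡ 1 (mod 102), i.e. 29^(-1) ≡ -7 ≡ 95 (mod 102).
x ≡ 95 × 36 = 3420 ≡ 54 (mod 102).
Check: 29 × 54 = 1566 ≡ 36 (mod 102).
Unique solution: x ≡ 54 (mod 102)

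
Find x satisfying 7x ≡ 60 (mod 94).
x ≡ 22 (mod 94)

gcd(7, 94) = 1, which divides 60, so solutions exist.
Find 7^(-1) mod 94 by the extended Euclidean algorithm:
94 = 13 × 7 + 3  ⟹  3 = (1)·94 + (-13)·7
7 = 2 × 3 + 1  ⟹  1 = (-2)·94 + (27)·7
So (27)·7 ≡ 1 (mod 94), i.e. 7^(-1) ≡ 27 (mod 94).
x ≡ 27 × 60 = 1620 ≡ 22 (mod 94).
Check: 7 × 22 = 154 ≡ 60 (mod 94).
Unique solution: x ≡ 22 (mod 94)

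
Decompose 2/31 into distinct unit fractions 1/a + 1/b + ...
1/16 + 1/496

Greedy algorithm:
2/31: ceiling(31/2) = 16, use 1/16
1/496: ceiling(496/1) = 496, use 1/496
Result: 2/31 = 1/16 + 1/496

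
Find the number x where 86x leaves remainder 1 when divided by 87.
86

gcd(86, 87) = 1, so the inverse exists.
Extended Euclidean algorithm on (87, 86):
87 = 1 × 86 + 1  ⟹  1 = (1)·87 + (-1)·86
So (-1)·86 ≡ 1 (mod 87), i.e. 86^(-1) ≡ -1 ≡ 86 (mod 87).
Check: 86 × 86 = 7396 ≡ 1 (mod 87)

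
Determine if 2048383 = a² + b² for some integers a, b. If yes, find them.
Not possible

Factorization: 2048383 = 127^3
By Fermat: n is sum of two squares iff every prime p ≡ 3 (mod 4) appears to even power.
Prime(s) ≡ 3 (mod 4) with odd exponent: [(127, 3)]
Therefore 2048383 cannot be expressed as a² + b².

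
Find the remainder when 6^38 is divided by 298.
6

Repeated squaring. Binary of 38 = 100110.
6^1 ≡ 6 (mod 298); 6^2 ≡ 36 (mod 298); 6^4 ≡ 104 (mod 298); 6^8 ≡ 88 (mod 298); 6^16 ≡ 294 (mod 298); 6^32 ≡ 16 (mod 298)
6^38 = 6^2 × 6^4 × 6^32 ≡ 6 (mod 298)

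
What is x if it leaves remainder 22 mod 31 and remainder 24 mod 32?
952

Using Chinese Remainder Theorem:
M = 31 × 32 = 992
M1 = 32, M2 = 31
y1 = 32^(-1) mod 31 = 1
y2 = 31^(-1) mod 32 = 31
x = (22×32×1 + 24×31×31) mod 992 = 952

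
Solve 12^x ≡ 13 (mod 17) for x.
4

Baby-step giant-step with step n = ⌈√17⌉ = 5.
Baby steps 12^j mod 17 (j:value) for j=0..4: 0:1, 1:12, 2:8, 3:11, 4:13.
h = 13 is already in the table at j=4, so x = 4.
Check: 12^4 ≡ 13 (mod 17).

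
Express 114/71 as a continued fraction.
[1; 1, 1, 1, 1, 6, 2]

Euclidean algorithm steps:
114 = 1 × 71 + 43
71 = 1 × 43 + 28
43 = 1 × 28 + 15
28 = 1 × 15 + 13
15 = 1 × 13 + 2
13 = 6 × 2 + 1
2 = 2 × 1 + 0
Continued fraction: [1; 1, 1, 1, 1, 6, 2]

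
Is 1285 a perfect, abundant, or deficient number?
deficient

Proper divisors of 1285: sum = 1 + 5 + 257 = 263
Since 263 < 1285, 1285 is deficient.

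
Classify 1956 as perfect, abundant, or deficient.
abundant

Proper divisors of 1956: sum = 1 + 2 + 3 + 4 + 6 + 12 + 163 + 326 + 489 + 652 + 978 = 2636
Since 2636 > 1956, 1956 is abundant.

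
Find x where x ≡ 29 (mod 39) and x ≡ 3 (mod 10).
263

Using Chinese Remainder Theorem:
M = 39 × 10 = 390
M1 = 10, M2 = 39
y1 = 10^(-1) mod 39 = 4
y2 = 39^(-1) mod 10 = 9
x = (29×10×4 + 3×39×9) mod 390 = 263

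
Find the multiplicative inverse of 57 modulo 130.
73

gcd(57, 130) = 1, so the inverse exists.
Extended Euclidean algorithm on (130, 57):
130 = 2 × 57 + 16  ⟹  16 = (1)·130 + (-2)·57
57 = 3 × 16 + 9  ⟹  9 = (-3)·130 + (7)·57
16 = 1 × 9 + 7  ⟹  7 = (4)·130 + (-9)·57
9 = 1 × 7 + 2  ⟹  2 = (-7)·130 + (16)·57
7 = 3 × 2 + 1  ⟹  1 = (25)·130 + (-57)·57
So (-57)·57 ≡ 1 (mod 130), i.e. 57^(-1) ≡ -57 ≡ 73 (mod 130).
Check: 57 × 73 = 4161 ≡ 1 (mod 130)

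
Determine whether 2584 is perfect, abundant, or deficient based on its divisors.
abundant

Proper divisors of 2584: sum = 1 + 2 + 4 + 8 + 17 + 19 + 34 + 38 + 68 + 76 + 136 + 152 + 323 + 646 + 1292 = 2816
Since 2816 > 2584, 2584 is abundant.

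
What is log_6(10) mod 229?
119

Baby-step giant-step with step n = ⌈√229⌉ = 16.
Baby steps 6^j mod 229 (j:value) for j=0..15: 0:1, 1:6, 2:36, 3:216, 4:151, 5:219, 6:169, 7:98, 8:130, 9:93, 10:100, 11:142, 12:165, 13:74, 14:215, 15:145.
Giant-step multiplier: 6^(-16) ≡ 6^(228-16) = 6^212 ≡ 224 (mod 229).
Giant steps γ_i = 10·224^i mod 229: γ_0=10, γ_1=179, γ_2=21, γ_3=124, γ_4=67, γ_5=123, γ_6=72, γ_7=98 (in table at j=7).
x = i·n + j = 7·16 + 7 = 119.
Check: 6^119 ≡ 10 (mod 229).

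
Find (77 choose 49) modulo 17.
0

Using Lucas' theorem:
Write n=77 and k=49 in base 17:
n in base 17: [4, 9]
k in base 17: [2, 15]
C(77,49) mod 17 = ∏ C(n_i, k_i) mod 17
Digit binomials (mod 17): C(4,2) = 6; C(9,15) = 0 (k_i > n_i)
Product: 6 × 0 = 0 ≡ 0 (mod 17)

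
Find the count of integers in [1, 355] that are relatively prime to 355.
280

355 = 5 × 71
φ(n) = n × ∏(1 - 1/p) for each prime p dividing n
φ(355) = 355 × (1 - 1/5) × (1 - 1/71) = 280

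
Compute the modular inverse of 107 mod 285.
8

gcd(107, 285) = 1, so the inverse exists.
Extended Euclidean algorithm on (285, 107):
285 = 2 × 107 + 71  ⟹  71 = (1)·285 + (-2)·107
107 = 1 × 71 + 36  ⟹  36 = (-1)·285 + (3)·107
71 = 1 × 36 + 35  ⟹  35 = (2)·285 + (-5)·107
36 = 1 × 35 + 1  ⟹  1 = (-3)·285 + (8)·107
So (8)·107 ≡ 1 (mod 285), i.e. 107^(-1) ≡ 8 (mod 285).
Check: 107 × 8 = 856 ≡ 1 (mod 285)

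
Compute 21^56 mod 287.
98

Repeated squaring. Binary of 56 = 111000.
21^1 ≡ 21 (mod 287); 21^2 ≡ 154 (mod 287); 21^4 ≡ 182 (mod 287); 21^8 ≡ 119 (mod 287); 21^16 ≡ 98 (mod 287); 21^32 ≡ 133 (mod 287)
21^56 = 21^8 × 21^16 × 21^32 ≡ 98 (mod 287)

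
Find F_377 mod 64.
13

Matrix identity: Q^n = [[F_(n+1), F_n], [F_n, F_(n-1)]] with Q = [[1,1],[1,0]].
n = 377 = 101111001₂. Square-and-multiply, entries mod 64:
Q^1 = [[1,1],[1,0]]
Q^2 = (Q^1)² = [[2,1],[1,1]]
Q^5 = (Q^2)²·Q = [[8,5],[5,3]]
Q^11 = (Q^5)²·Q = [[16,25],[25,55]]
Q^23 = (Q^11)²·Q = [[32,49],[49,47]]
Q^47 = (Q^23)²·Q = [[0,33],[33,31]]
Q^94 = (Q^47)² = [[1,63],[63,2]]
Q^188 = (Q^94)² = [[2,61],[61,5]]
Q^377 = (Q^188)²·Q = [[56,13],[13,43]]
F_377 mod 64 = Q^377[0][1] = 13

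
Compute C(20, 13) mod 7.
2

Using Lucas' theorem:
Write n=20 and k=13 in base 7:
n in base 7: [2, 6]
k in base 7: [1, 6]
C(20,13) mod 7 = ∏ C(n_i, k_i) mod 7
Digit binomials (mod 7): C(2,1) = 2; C(6,6) = 1
Product: 2 × 1 = 2 ≡ 2 (mod 7)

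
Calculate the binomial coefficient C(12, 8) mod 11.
0

Using Lucas' theorem:
Write n=12 and k=8 in base 11:
n in base 11: [1, 1]
k in base 11: [0, 8]
C(12,8) mod 11 = ∏ C(n_i, k_i) mod 11
Digit binomials (mod 11): C(1,0) = 1; C(1,8) = 0 (k_i > n_i)
Product: 1 × 0 = 0 ≡ 0 (mod 11)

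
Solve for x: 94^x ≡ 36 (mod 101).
60

Baby-step giant-step with step n = ⌈√101⌉ = 11.
Baby steps 94^j mod 101 (j:value) for j=0..10: 0:1, 1:94, 2:49, 3:61, 4:78, 5:60, 6:85, 7:11, 8:24, 9:34, 10:65.
Giant-step multiplier: 94^(-11) ≡ 94^(100-11) = 94^89 ≡ 99 (mod 101).
Giant steps γ_i = 36·99^i mod 101: γ_0=36, γ_1=29, γ_2=43, γ_3=15, γ_4=71, γ_5=60 (in table at j=5).
x = i·n + j = 5·11 + 5 = 60.
Check: 94^60 ≡ 36 (mod 101).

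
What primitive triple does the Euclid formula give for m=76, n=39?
(4255, 5928, 7297)

Euclid's formula: a = m² - n², b = 2mn, c = m² + n²
m = 76, n = 39
a = 76² - 39² = 5776 - 1521 = 4255
b = 2 × 76 × 39 = 5928
c = 76² + 39² = 5776 + 1521 = 7297
Verification: 4255² + 5928² = 18105025 + 35141184 = 53246209 = 7297² ✓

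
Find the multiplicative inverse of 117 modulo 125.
78

gcd(117, 125) = 1, so the inverse exists.
Extended Euclidean algorithm on (125, 117):
125 = 1 × 117 + 8  ⟹  8 = (1)·125 + (-1)·117
117 = 14 × 8 + 5  ⟹  5 = (-14)·125 + (15)·117
8 = 1 × 5 + 3  ⟹  3 = (15)·125 + (-16)·117
5 = 1 × 3 + 2  ⟹  2 = (-29)·125 + (31)·117
3 = 1 × 2 + 1  ⟹  1 = (44)·125 + (-47)·117
So (-47)·117 ≡ 1 (mod 125), i.e. 117^(-1) ≡ -47 ≡ 78 (mod 125).
Check: 117 × 78 = 9126 ≡ 1 (mod 125)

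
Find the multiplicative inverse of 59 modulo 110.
69

gcd(59, 110) = 1, so the inverse exists.
Extended Euclidean algorithm on (110, 59):
110 = 1 × 59 + 51  ⟹  51 = (1)·110 + (-1)·59
59 = 1 × 51 + 8  ⟹  8 = (-1)·110 + (2)·59
51 = 6 × 8 + 3  ⟹  3 = (7)·110 + (-13)·59
8 = 2 × 3 + 2  ⟹  2 = (-15)·110 + (28)·59
3 = 1 × 2 + 1  ⟹  1 = (22)·110 + (-41)·59
So (-41)·59 ≡ 1 (mod 110), i.e. 59^(-1) ≡ -41 ≡ 69 (mod 110).
Check: 59 × 69 = 4071 ≡ 1 (mod 110)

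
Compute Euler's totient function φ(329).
276

329 = 7 × 47
φ(n) = n × ∏(1 - 1/p) for each prime p dividing n
φ(329) = 329 × (1 - 1/7) × (1 - 1/47) = 276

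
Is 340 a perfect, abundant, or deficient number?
abundant

Proper divisors of 340: sum = 1 + 2 + 4 + 5 + 10 + 17 + 20 + 34 + 68 + 85 + 170 = 416
Since 416 > 340, 340 is abundant.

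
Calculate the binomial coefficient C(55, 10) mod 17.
0

Using Lucas' theorem:
Write n=55 and k=10 in base 17:
n in base 17: [3, 4]
k in base 17: [0, 10]
C(55,10) mod 17 = ∏ C(n_i, k_i) mod 17
Digit binomials (mod 17): C(3,0) = 1; C(4,10) = 0 (k_i > n_i)
Product: 1 × 0 = 0 ≡ 0 (mod 17)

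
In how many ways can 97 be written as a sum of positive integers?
133230930

p(n) counts ways to write n as a sum of positive integers (order ignored).
Euler's pentagonal recurrence: p(k) = p(k-1) + p(k-2) - p(k-5) - p(k-7) + p(k-12) + p(k-15) - ... (offsets j(3j∓1)/2, signs ++--, p(0)=1, p(<0)=0).
DP table for k = 0..96: p(0)=1, p(1)=1, p(2)=2, p(3)=3, p(4)=5, p(5)=7, p(6)=11, p(7)=15, p(8)=22, p(9)=30, p(10)=42, p(11)=56, p(12)=77, p(13)=101, p(14)=135, p(15)=176, p(16)=231, p(17)=297, p(18)=385, p(19)=490, p(20)=627, p(21)=792, p(22)=1002, p(23)=1255, p(24)=1575, p(25)=1958, p(26)=2436, p(27)=3010, p(28)=3718, p(29)=4565, p(30)=5604, p(31)=6842, p(32)=8349, p(33)=10143, p(34)=12310, p(35)=14883, p(36)=17977, p(37)=21637, p(38)=26015, p(39)=31185, p(40)=37338, p(41)=44583, p(42)=53174, p(43)=63261, p(44)=75175, p(45)=89134, p(46)=105558, p(47)=124754, p(48)=147273, p(49)=173525, p(50)=204226, p(51)=239943, p(52)=281589, p(53)=329931, p(54)=386155, p(55)=451276, p(56)=526823, p(57)=614154, p(58)=715220, p(59)=831820, p(60)=966467, p(61)=1121505, p(62)=1300156, p(63)=1505499, p(64)=1741630, p(65)=2012558, p(66)=2323520, p(67)=2679689, p(68)=3087735, p(69)=3554345, p(70)=4087968, p(71)=4697205, p(72)=5392783, p(73)=6185689, p(74)=7089500, p(75)=8118264, p(76)=9289091, p(77)=10619863, p(78)=12132164, p(79)=13848650, p(80)=15796476, p(81)=18004327, p(82)=20506255, p(83)=23338469, p(84)=26543660, p(85)=30167357, p(86)=34262962, p(87)=38887673, p(88)=44108109, p(89)=49995925, p(90)=56634173, p(91)=64112359, p(92)=72533807, p(93)=82010177, p(94)=92669720, p(95)=104651419, p(96)=118114304.
Final step: p(97) = p(96) + p(95) - p(92) - p(90) + p(85) + p(82) - p(75) - p(71) + p(62) + p(57) - p(46) - p(40) + p(27) + p(20) - p(5)
= 118114304 + 104651419 - 72533807 - 56634173 + 30167357 + 20506255 - 8118264 - 4697205 + 1300156 + 614154 - 105558 - 37338 + 3010 + 627 - 7
= 133230930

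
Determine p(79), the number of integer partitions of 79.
13848650

p(n) counts ways to write n as a sum of positive integers (order ignored).
Euler's pentagonal recurrence: p(k) = p(k-1) + p(k-2) - p(k-5) - p(k-7) + p(k-12) + p(k-15) - ... (offsets j(3j∓1)/2, signs ++--, p(0)=1, p(<0)=0).
DP table for k = 0..78: p(0)=1, p(1)=1, p(2)=2, p(3)=3, p(4)=5, p(5)=7, p(6)=11, p(7)=15, p(8)=22, p(9)=30, p(10)=42, p(11)=56, p(12)=77, p(13)=101, p(14)=135, p(15)=176, p(16)=231, p(17)=297, p(18)=385, p(19)=490, p(20)=627, p(21)=792, p(22)=1002, p(23)=1255, p(24)=1575, p(25)=1958, p(26)=2436, p(27)=3010, p(28)=3718, p(29)=4565, p(30)=5604, p(31)=6842, p(32)=8349, p(33)=10143, p(34)=12310, p(35)=14883, p(36)=17977, p(37)=21637, p(38)=26015, p(39)=31185, p(40)=37338, p(41)=44583, p(42)=53174, p(43)=63261, p(44)=75175, p(45)=89134, p(46)=105558, p(47)=124754, p(48)=147273, p(49)=173525, p(50)=204226, p(51)=239943, p(52)=281589, p(53)=329931, p(54)=386155, p(55)=451276, p(56)=526823, p(57)=614154, p(58)=715220, p(59)=831820, p(60)=966467, p(61)=1121505, p(62)=1300156, p(63)=1505499, p(64)=1741630, p(65)=2012558, p(66)=2323520, p(67)=2679689, p(68)=3087735, p(69)=3554345, p(70)=4087968, p(71)=4697205, p(72)=5392783, p(73)=6185689, p(74)=7089500, p(75)=8118264, p(76)=9289091, p(77)=10619863, p(78)=12132164.
Final step: p(79) = p(78) + p(77) - p(74) - p(72) + p(67) + p(64) - p(57) - p(53) + p(44) + p(39) - p(28) - p(22) + p(9) + p(2)
= 12132164 + 10619863 - 7089500 - 5392783 + 2679689 + 1741630 - 614154 - 329931 + 75175 + 31185 - 3718 - 1002 + 30 + 2
= 13848650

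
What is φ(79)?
78

79 = 79
φ(n) = n × ∏(1 - 1/p) for each prime p dividing n
φ(79) = 79 × (1 - 1/79) = 78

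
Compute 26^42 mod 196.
148

Repeated squaring. Binary of 42 = 101010.
26^1 ≡ 26 (mod 196); 26^2 ≡ 88 (mod 196); 26^4 ≡ 100 (mod 196); 26^8 ≡ 4 (mod 196); 26^16 ≡ 16 (mod 196); 26^32 ≡ 60 (mod 196)
26^42 = 26^2 × 26^8 × 26^32 ≡ 148 (mod 196)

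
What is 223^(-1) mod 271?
175

gcd(223, 271) = 1, so the inverse exists.
Extended Euclidean algorithm on (271, 223):
271 = 1 × 223 + 48  ⟹  48 = (1)·271 + (-1)·223
223 = 4 × 48 + 31  ⟹  31 = (-4)·271 + (5)·223
48 = 1 × 31 + 17  ⟹  17 = (5)·271 + (-6)·223
31 = 1 × 17 + 14  ⟹  14 = (-9)·271 + (11)·223
17 = 1 × 14 + 3  ⟹  3 = (14)·271 + (-17)·223
14 = 4 × 3 + 2  ⟹  2 = (-65)·271 + (79)·223
3 = 1 × 2 + 1  ⟹  1 = (79)·271 + (-96)·223
So (-96)·223 ≡ 1 (mod 271), i.e. 223^(-1) ≡ -96 ≡ 175 (mod 271).
Check: 223 × 175 = 39025 ≡ 1 (mod 271)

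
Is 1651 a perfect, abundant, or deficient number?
deficient

Proper divisors of 1651: sum = 1 + 13 + 127 = 141
Since 141 < 1651, 1651 is deficient.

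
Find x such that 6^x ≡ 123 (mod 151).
132

Baby-step giant-step with step n = ⌈√151⌉ = 13.
Baby steps 6^j mod 151 (j:value) for j=0..12: 0:1, 1:6, 2:36, 3:65, 4:88, 5:75, 6:148, 7:133, 8:43, 9:107, 10:38, 11:77, 12:9.
Giant-step multiplier: 6^(-13) ≡ 6^(150-13) = 6^137 ≡ 14 (mod 151).
Giant steps γ_i = 123·14^i mod 151: γ_0=123, γ_1=61, γ_2=99, γ_3=27, γ_4=76, γ_5=7, γ_6=98, γ_7=13, γ_8=31, γ_9=132, γ_10=36 (in table at j=2).
x = i·n + j = 10·13 + 2 = 132.
Check: 6^132 ≡ 123 (mod 151).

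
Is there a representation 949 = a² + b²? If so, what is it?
7² + 30² (a=7, b=30)

Factorization: 949 = 13 × 73
By Fermat: n is sum of two squares iff every prime p ≡ 3 (mod 4) appears to even power.
All primes ≡ 3 (mod 4) appear to even power.
Search a = 0, 1, 2, … for 949 - a² a perfect square: first hit at a = 7: 949 - 49 = 900 = 30².
949 = 7² + 30² = 49 + 900 ✓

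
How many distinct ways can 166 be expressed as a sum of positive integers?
189334822579

p(n) counts ways to write n as a sum of positive integers (order ignored).
Euler's pentagonal recurrence: p(k) = p(k-1) + p(k-2) - p(k-5) - p(k-7) + p(k-12) + p(k-15) - ... (offsets j(3j∓1)/2, signs ++--, p(0)=1, p(<0)=0).
DP table for k = 0..165: p(0)=1, p(1)=1, p(2)=2, p(3)=3, p(4)=5, p(5)=7, p(6)=11, p(7)=15, p(8)=22, p(9)=30, p(10)=42, p(11)=56, p(12)=77, p(13)=101, p(14)=135, p(15)=176, p(16)=231, p(17)=297, p(18)=385, p(19)=490, p(20)=627, p(21)=792, p(22)=1002, p(23)=1255, p(24)=1575, p(25)=1958, p(26)=2436, p(27)=3010, p(28)=3718, p(29)=4565, p(30)=5604, p(31)=6842, p(32)=8349, p(33)=10143, p(34)=12310, p(35)=14883, p(36)=17977, p(37)=21637, p(38)=26015, p(39)=31185, p(40)=37338, p(41)=44583, p(42)=53174, p(43)=63261, p(44)=75175, p(45)=89134, p(46)=105558, p(47)=124754, p(48)=147273, p(49)=173525, p(50)=204226, p(51)=239943, p(52)=281589, p(53)=329931, p(54)=386155, p(55)=451276, p(56)=526823, p(57)=614154, p(58)=715220, p(59)=831820, p(60)=966467, p(61)=1121505, p(62)=1300156, p(63)=1505499, p(64)=1741630, p(65)=2012558, p(66)=2323520, p(67)=2679689, p(68)=3087735, p(69)=3554345, p(70)=4087968, p(71)=4697205, p(72)=5392783, p(73)=6185689, p(74)=7089500, p(75)=8118264, p(76)=9289091, p(77)=10619863, p(78)=12132164, p(79)=13848650, p(80)=15796476, p(81)=18004327, p(82)=20506255, p(83)=23338469, p(84)=26543660, p(85)=30167357, p(86)=34262962, p(87)=38887673, p(88)=44108109, p(89)=49995925, p(90)=56634173, p(91)=64112359, p(92)=72533807, p(93)=82010177, p(94)=92669720, p(95)=104651419, p(96)=118114304, p(97)=133230930, p(98)=150198136, p(99)=169229875, p(100)=190569292, p(101)=214481126, p(102)=241265379, p(103)=271248950, p(104)=304801365, p(105)=342325709, p(106)=384276336, p(107)=431149389, p(108)=483502844, p(109)=541946240, p(110)=607163746, p(111)=679903203, p(112)=761002156, p(113)=851376628, p(114)=952050665, p(115)=1064144451, p(116)=1188908248, p(117)=1327710076, p(118)=1482074143, p(119)=1653668665, p(120)=1844349560, p(121)=2056148051, p(122)=2291320912, p(123)=2552338241, p(124)=2841940500, p(125)=3163127352, p(126)=3519222692, p(127)=3913864295, p(128)=4351078600, p(129)=4835271870, p(130)=5371315400, p(131)=5964539504, p(132)=6620830889, p(133)=7346629512, p(134)=8149040695, p(135)=9035836076, p(136)=10015581680, p(137)=11097645016, p(138)=12292341831, p(139)=13610949895, p(140)=15065878135, p(141)=16670689208, p(142)=18440293320, p(143)=20390982757, p(144)=22540654445, p(145)=24908858009, p(146)=27517052599, p(147)=30388671978, p(148)=33549419497, p(149)=37027355200, p(150)=40853235313, p(151)=45060624582, p(152)=49686288421, p(153)=54770336324, p(154)=60356673280, p(155)=66493182097, p(156)=73232243759, p(157)=80630964769, p(158)=88751778802, p(159)=97662728555, p(160)=107438159466, p(161)=118159068427, p(162)=129913904637, p(163)=142798995930, p(164)=156919475295, p(165)=172389800255.
Final step: p(166) = p(165) + p(164) - p(161) - p(159) + p(154) + p(151) - p(144) - p(140) + p(131) + p(126) - p(115) - p(109) + p(96) + p(89) - p(74) - p(66) + p(49) + p(40) - p(21) - p(11)
= 172389800255 + 156919475295 - 118159068427 - 97662728555 + 60356673280 + 45060624582 - 22540654445 - 15065878135 + 5964539504 + 3519222692 - 1064144451 - 541946240 + 118114304 + 49995925 - 7089500 - 2323520 + 173525 + 37338 - 792 - 56
= 189334822579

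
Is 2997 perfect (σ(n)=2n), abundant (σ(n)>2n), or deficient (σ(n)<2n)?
deficient

Proper divisors of 2997: sum = 1 + 3 + 9 + 27 + 37 + 81 + 111 + 333 + 999 = 1601
Since 1601 < 2997, 2997 is deficient.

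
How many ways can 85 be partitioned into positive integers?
30167357

p(n) counts ways to write n as a sum of positive integers (order ignored).
Euler's pentagonal recurrence: p(k) = p(k-1) + p(k-2) - p(k-5) - p(k-7) + p(k-12) + p(k-15) - ... (offsets j(3j∓1)/2, signs ++--, p(0)=1, p(<0)=0).
DP table for k = 0..84: p(0)=1, p(1)=1, p(2)=2, p(3)=3, p(4)=5, p(5)=7, p(6)=11, p(7)=15, p(8)=22, p(9)=30, p(10)=42, p(11)=56, p(12)=77, p(13)=101, p(14)=135, p(15)=176, p(16)=231, p(17)=297, p(18)=385, p(19)=490, p(20)=627, p(21)=792, p(22)=1002, p(23)=1255, p(24)=1575, p(25)=1958, p(26)=2436, p(27)=3010, p(28)=3718, p(29)=4565, p(30)=5604, p(31)=6842, p(32)=8349, p(33)=10143, p(34)=12310, p(35)=14883, p(36)=17977, p(37)=21637, p(38)=26015, p(39)=31185, p(40)=37338, p(41)=44583, p(42)=53174, p(43)=63261, p(44)=75175, p(45)=89134, p(46)=105558, p(47)=124754, p(48)=147273, p(49)=173525, p(50)=204226, p(51)=239943, p(52)=281589, p(53)=329931, p(54)=386155, p(55)=451276, p(56)=526823, p(57)=614154, p(58)=715220, p(59)=831820, p(60)=966467, p(61)=1121505, p(62)=1300156, p(63)=1505499, p(64)=1741630, p(65)=2012558, p(66)=2323520, p(67)=2679689, p(68)=3087735, p(69)=3554345, p(70)=4087968, p(71)=4697205, p(72)=5392783, p(73)=6185689, p(74)=7089500, p(75)=8118264, p(76)=9289091, p(77)=10619863, p(78)=12132164, p(79)=13848650, p(80)=15796476, p(81)=18004327, p(82)=20506255, p(83)=23338469, p(84)=26543660.
Final step: p(85) = p(84) + p(83) - p(80) - p(78) + p(73) + p(70) - p(63) - p(59) + p(50) + p(45) - p(34) - p(28) + p(15) + p(8)
= 26543660 + 23338469 - 15796476 - 12132164 + 6185689 + 4087968 - 1505499 - 831820 + 204226 + 89134 - 12310 - 3718 + 176 + 22
= 30167357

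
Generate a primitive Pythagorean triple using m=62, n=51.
(1243, 6324, 6445)

Euclid's formula: a = m² - n², b = 2mn, c = m² + n²
m = 62, n = 51
a = 62² - 51² = 3844 - 2601 = 1243
b = 2 × 62 × 51 = 6324
c = 62² + 51² = 3844 + 2601 = 6445
Verification: 1243² + 6324² = 1545049 + 39992976 = 41538025 = 6445² ✓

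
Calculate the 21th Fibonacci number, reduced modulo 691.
581

Matrix identity: Q^n = [[F_(n+1), F_n], [F_n, F_(n-1)]] with Q = [[1,1],[1,0]].
n = 21 = 10101₂. Square-and-multiply, entries mod 691:
Q^1 = [[1,1],[1,0]]
Q^2 = (Q^1)² = [[2,1],[1,1]]
Q^5 = (Q^2)²·Q = [[8,5],[5,3]]
Q^10 = (Q^5)² = [[89,55],[55,34]]
Q^21 = (Q^10)²·Q = [[436,581],[581,546]]
F_21 mod 691 = Q^21[0][1] = 581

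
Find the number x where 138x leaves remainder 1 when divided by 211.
26

gcd(138, 211) = 1, so the inverse exists.
Extended Euclidean algorithm on (211, 138):
211 = 1 × 138 + 73  ⟹  73 = (1)·211 + (-1)·138
138 = 1 × 73 + 65  ⟹  65 = (-1)·211 + (2)·138
73 = 1 × 65 + 8  ⟹  8 = (2)·211 + (-3)·138
65 = 8 × 8 + 1  ⟹  1 = (-17)·211 + (26)·138
So (26)·138 ≡ 1 (mod 211), i.e. 138^(-1) ≡ 26 (mod 211).
Check: 138 × 26 = 3588 ≡ 1 (mod 211)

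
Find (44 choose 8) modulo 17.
11

Using Lucas' theorem:
Write n=44 and k=8 in base 17:
n in base 17: [2, 10]
k in base 17: [0, 8]
C(44,8) mod 17 = ∏ C(n_i, k_i) mod 17
Digit binomials (mod 17): C(2,0) = 1; C(10,8) = 45 ≡ 11
Product: 1 × 11 = 11 ≡ 11 (mod 17)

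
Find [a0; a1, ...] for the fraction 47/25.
[1; 1, 7, 3]

Euclidean algorithm steps:
47 = 1 × 25 + 22
25 = 1 × 22 + 3
22 = 7 × 3 + 1
3 = 3 × 1 + 0
Continued fraction: [1; 1, 7, 3]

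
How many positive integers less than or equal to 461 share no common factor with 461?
460

461 = 461
φ(n) = n × ∏(1 - 1/p) for each prime p dividing n
φ(461) = 461 × (1 - 1/461) = 460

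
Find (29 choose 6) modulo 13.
0

Using Lucas' theorem:
Write n=29 and k=6 in base 13:
n in base 13: [2, 3]
k in base 13: [0, 6]
C(29,6) mod 13 = ∏ C(n_i, k_i) mod 13
Digit binomials (mod 13): C(2,0) = 1; C(3,6) = 0 (k_i > n_i)
Product: 1 × 0 = 0 ≡ 0 (mod 13)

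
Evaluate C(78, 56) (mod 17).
5

Using Lucas' theorem:
Write n=78 and k=56 in base 17:
n in base 17: [4, 10]
k in base 17: [3, 5]
C(78,56) mod 17 = ∏ C(n_i, k_i) mod 17
Digit binomials (mod 17): C(4,3) = 4; C(10,5) = 252 ≡ 14
Product: 4 × 14 = 56 ≡ 5 (mod 17)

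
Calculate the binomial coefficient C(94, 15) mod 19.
18

Using Lucas' theorem:
Write n=94 and k=15 in base 19:
n in base 19: [4, 18]
k in base 19: [0, 15]
C(94,15) mod 19 = ∏ C(n_i, k_i) mod 19
Digit binomials (mod 19): C(4,0) = 1; C(18,15) = 816 ≡ 18
Product: 1 × 18 = 18 ≡ 18 (mod 19)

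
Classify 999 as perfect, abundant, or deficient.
deficient

Proper divisors of 999: sum = 1 + 3 + 9 + 27 + 37 + 111 + 333 = 521
Since 521 < 999, 999 is deficient.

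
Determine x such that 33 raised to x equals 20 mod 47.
15

Baby-step giant-step with step n = ⌈√47⌉ = 7.
Baby steps 33^j mod 47 (j:value) for j=0..6: 0:1, 1:33, 2:8, 3:29, 4:17, 5:44, 6:42.
Giant-step multiplier: 33^(-7) ≡ 33^(46-7) = 33^39 ≡ 45 (mod 47).
Giant steps γ_i = 20·45^i mod 47: γ_0=20, γ_1=7, γ_2=33 (in table at j=1).
x = i·n + j = 2·7 + 1 = 15.
Check: 33^15 ≡ 20 (mod 47).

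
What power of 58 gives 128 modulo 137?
134

Baby-step giant-step with step n = ⌈√137⌉ = 12.
Baby steps 58^j mod 137 (j:value) for j=0..11: 0:1, 1:58, 2:76, 3:24, 4:22, 5:43, 6:28, 7:117, 8:73, 9:124, 10:68, 11:108.
Giant-step multiplier: 58^(-12) ≡ 58^(136-12) = 58^124 ≡ 18 (mod 137).
Giant steps γ_i = 128·18^i mod 137: γ_0=128, γ_1=112, γ_2=98, γ_3=120, γ_4=105, γ_5=109, γ_6=44, γ_7=107, γ_8=8, γ_9=7, γ_10=126, γ_11=76 (in table at j=2).
x = i·n + j = 11·12 + 2 = 134.
Check: 58^134 ≡ 128 (mod 137).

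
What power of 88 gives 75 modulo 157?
96

Baby-step giant-step with step n = ⌈√157⌉ = 13.
Baby steps 88^j mod 157 (j:value) for j=0..12: 0:1, 1:88, 2:51, 3:92, 4:89, 5:139, 6:143, 7:24, 8:71, 9:125, 10:10, 11:95, 12:39.
Giant-step multiplier: 88^(-13) ≡ 88^(156-13) = 88^143 ≡ 107 (mod 157).
Giant steps γ_i = 75·107^i mod 157: γ_0=75, γ_1=18, γ_2=42, γ_3=98, γ_4=124, γ_5=80, γ_6=82, γ_7=139 (in table at j=5).
x = i·n + j = 7·13 + 5 = 96.
Check: 88^96 ≡ 75 (mod 157).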